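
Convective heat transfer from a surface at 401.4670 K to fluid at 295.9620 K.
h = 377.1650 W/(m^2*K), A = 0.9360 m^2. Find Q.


dT = 105.5050 K
Q = 377.1650 * 0.9360 * 105.5050 = 37246.0546 W

37246.0546 W


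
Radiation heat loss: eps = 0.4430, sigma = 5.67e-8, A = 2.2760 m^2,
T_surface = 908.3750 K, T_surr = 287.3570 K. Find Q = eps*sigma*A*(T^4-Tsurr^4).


T^4 = 6.8086e+11
Tsurr^4 = 6.8185e+09
Q = 0.4430 * 5.67e-8 * 2.2760 * 6.7405e+11 = 38534.3997 W

38534.3997 W


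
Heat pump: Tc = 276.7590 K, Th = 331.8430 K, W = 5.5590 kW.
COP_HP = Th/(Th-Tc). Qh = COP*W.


COP = 331.8430 / 55.0840 = 6.0243
Qh = 6.0243 * 5.5590 = 33.4891 kW

COP = 6.0243, Qh = 33.4891 kW


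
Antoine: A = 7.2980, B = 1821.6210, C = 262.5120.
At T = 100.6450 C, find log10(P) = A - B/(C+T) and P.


C+T = 363.1570
B/(C+T) = 5.0161
log10(P) = 7.2980 - 5.0161 = 2.2819
P = 10^2.2819 = 191.3947 mmHg

191.3947 mmHg


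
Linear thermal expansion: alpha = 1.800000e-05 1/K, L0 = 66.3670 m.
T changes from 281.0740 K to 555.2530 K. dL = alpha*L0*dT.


dT = 274.1790 K
dL = 1.800000e-05 * 66.3670 * 274.1790 = 0.327536 m
L_final = 66.694536 m

dL = 0.327536 m


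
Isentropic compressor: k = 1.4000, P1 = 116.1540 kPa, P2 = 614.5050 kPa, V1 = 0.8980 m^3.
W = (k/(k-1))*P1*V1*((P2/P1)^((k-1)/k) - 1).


(k-1)/k = 0.2857
(P2/P1)^exp = 1.6096
W = 3.5000 * 116.1540 * 0.8980 * (1.6096 - 1) = 222.5395 kJ

222.5395 kJ


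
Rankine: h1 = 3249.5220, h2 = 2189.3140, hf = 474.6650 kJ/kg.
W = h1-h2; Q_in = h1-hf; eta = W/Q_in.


W = 1060.2080 kJ/kg
Q_in = 2774.8570 kJ/kg
eta = 0.3821 = 38.2077%

eta = 38.2077%


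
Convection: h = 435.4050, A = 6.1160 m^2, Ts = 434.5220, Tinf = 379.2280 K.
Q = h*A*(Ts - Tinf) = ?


dT = 55.2940 K
Q = 435.4050 * 6.1160 * 55.2940 = 147244.4374 W

147244.4374 W


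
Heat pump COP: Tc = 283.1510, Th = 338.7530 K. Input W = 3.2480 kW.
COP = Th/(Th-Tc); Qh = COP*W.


COP = 338.7530 / 55.6020 = 6.0925
Qh = 6.0925 * 3.2480 = 19.7883 kW

COP = 6.0925, Qh = 19.7883 kW


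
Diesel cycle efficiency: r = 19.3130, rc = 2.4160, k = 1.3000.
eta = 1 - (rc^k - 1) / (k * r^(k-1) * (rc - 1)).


r^(k-1) = 2.4308
rc^k = 3.1479
eta = 0.5200 = 51.9979%

51.9979%


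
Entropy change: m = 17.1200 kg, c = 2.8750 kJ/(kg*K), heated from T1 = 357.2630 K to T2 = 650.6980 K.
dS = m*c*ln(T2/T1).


T2/T1 = 1.8213
ln(T2/T1) = 0.5996
dS = 17.1200 * 2.8750 * 0.5996 = 29.5110 kJ/K

29.5110 kJ/K


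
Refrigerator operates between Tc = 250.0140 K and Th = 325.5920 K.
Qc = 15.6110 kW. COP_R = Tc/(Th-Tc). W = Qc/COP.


COP = 250.0140 / 75.5780 = 3.3080
W = 15.6110 / 3.3080 = 4.7191 kW

COP = 3.3080, W = 4.7191 kW


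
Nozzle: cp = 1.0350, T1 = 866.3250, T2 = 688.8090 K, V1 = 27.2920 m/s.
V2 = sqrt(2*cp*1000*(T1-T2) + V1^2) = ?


dT = 177.5160 K
2*cp*1000*dT = 367458.1200
V1^2 = 744.8533
V2 = sqrt(368202.9733) = 606.7973 m/s

606.7973 m/s


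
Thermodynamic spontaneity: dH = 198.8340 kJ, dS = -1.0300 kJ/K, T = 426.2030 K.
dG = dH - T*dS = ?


T*dS = 426.2030 * -1.0300 = -438.9891 kJ
dG = 198.8340 + 438.9891 = 637.8231 kJ (non-spontaneous)

dG = 637.8231 kJ, non-spontaneous


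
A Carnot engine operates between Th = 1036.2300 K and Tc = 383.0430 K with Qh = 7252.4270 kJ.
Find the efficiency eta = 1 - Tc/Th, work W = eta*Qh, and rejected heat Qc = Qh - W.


eta = 1 - 383.0430/1036.2300 = 0.6303
W = 0.6303 * 7252.4270 = 4571.5633 kJ
Qc = 7252.4270 - 4571.5633 = 2680.8637 kJ

eta = 63.0349%, W = 4571.5633 kJ, Qc = 2680.8637 kJ


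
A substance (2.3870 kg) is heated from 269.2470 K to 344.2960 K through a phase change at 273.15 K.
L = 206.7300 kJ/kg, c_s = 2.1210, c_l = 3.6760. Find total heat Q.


Q1 (sensible, solid) = 2.3870 * 2.1210 * 3.9030 = 19.7602 kJ
Q2 (latent) = 2.3870 * 206.7300 = 493.4645 kJ
Q3 (sensible, liquid) = 2.3870 * 3.6760 * 71.1460 = 624.2785 kJ
Q_total = 1137.5033 kJ

1137.5033 kJ


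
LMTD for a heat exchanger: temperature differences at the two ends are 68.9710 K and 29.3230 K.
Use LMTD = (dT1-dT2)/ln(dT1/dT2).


dT1/dT2 = 2.3521
ln(dT1/dT2) = 0.8553
LMTD = 39.6480 / 0.8553 = 46.3549 K

46.3549 K


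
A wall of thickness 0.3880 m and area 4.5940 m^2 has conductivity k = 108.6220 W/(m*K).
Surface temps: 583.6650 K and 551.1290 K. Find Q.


dT = 32.5360 K
Q = 108.6220 * 4.5940 * 32.5360 / 0.3880 = 41844.7733 W

41844.7733 W


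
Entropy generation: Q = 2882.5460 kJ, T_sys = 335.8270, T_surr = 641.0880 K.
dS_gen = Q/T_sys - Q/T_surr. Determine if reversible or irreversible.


dS_sys = 2882.5460/335.8270 = 8.5834 kJ/K
dS_surr = -2882.5460/641.0880 = -4.4963 kJ/K
dS_gen = 8.5834 - 4.4963 = 4.0871 kJ/K (irreversible)

dS_gen = 4.0871 kJ/K, irreversible


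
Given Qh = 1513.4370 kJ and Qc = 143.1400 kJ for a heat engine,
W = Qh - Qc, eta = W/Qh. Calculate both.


W = 1513.4370 - 143.1400 = 1370.2970 kJ
eta = 1370.2970 / 1513.4370 = 0.9054 = 90.5421%

W = 1370.2970 kJ, eta = 90.5421%


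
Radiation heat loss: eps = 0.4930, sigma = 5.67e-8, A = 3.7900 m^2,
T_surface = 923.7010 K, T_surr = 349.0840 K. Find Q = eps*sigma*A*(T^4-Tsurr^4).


T^4 = 7.2799e+11
Tsurr^4 = 1.4850e+10
Q = 0.4930 * 5.67e-8 * 3.7900 * 7.1314e+11 = 75551.7225 W

75551.7225 W


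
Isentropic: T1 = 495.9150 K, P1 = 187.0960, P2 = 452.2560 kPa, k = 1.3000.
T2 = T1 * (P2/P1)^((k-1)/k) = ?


(k-1)/k = 0.2308
(P2/P1)^exp = 1.2259
T2 = 495.9150 * 1.2259 = 607.9469 K

607.9469 K


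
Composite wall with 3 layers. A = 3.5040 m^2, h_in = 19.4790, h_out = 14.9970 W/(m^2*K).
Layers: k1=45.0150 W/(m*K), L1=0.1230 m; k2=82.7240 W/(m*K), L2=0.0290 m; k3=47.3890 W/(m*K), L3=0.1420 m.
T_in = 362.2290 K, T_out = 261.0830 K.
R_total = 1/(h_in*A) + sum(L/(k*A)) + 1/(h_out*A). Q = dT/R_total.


R_conv_in = 1/(19.4790*3.5040) = 0.0147
R_1 = 0.1230/(45.0150*3.5040) = 0.0008
R_2 = 0.0290/(82.7240*3.5040) = 0.0001
R_3 = 0.1420/(47.3890*3.5040) = 0.0009
R_conv_out = 1/(14.9970*3.5040) = 0.0190
R_total = 0.0354 K/W
Q = 101.1460 / 0.0354 = 2855.9607 W

R_total = 0.0354 K/W, Q = 2855.9607 W


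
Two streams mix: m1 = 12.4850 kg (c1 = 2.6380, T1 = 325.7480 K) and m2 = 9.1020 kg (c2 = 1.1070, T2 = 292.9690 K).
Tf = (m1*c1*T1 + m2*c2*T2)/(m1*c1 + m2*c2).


num = 13680.5809
den = 43.0113
Tf = 318.0691 K

318.0691 K


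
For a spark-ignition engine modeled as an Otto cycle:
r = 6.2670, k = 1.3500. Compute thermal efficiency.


r^(k-1) = 1.9010
eta = 1 - 1/1.9010 = 0.4739 = 47.3947%

47.3947%


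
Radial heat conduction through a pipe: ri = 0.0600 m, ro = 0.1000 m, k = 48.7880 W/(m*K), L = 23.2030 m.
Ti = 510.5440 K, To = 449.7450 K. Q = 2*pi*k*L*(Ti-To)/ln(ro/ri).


dT = 60.7990 K
ln(ro/ri) = 0.5108
Q = 2*pi*48.7880*23.2030*60.7990 / 0.5108 = 846565.9289 W

846565.9289 W


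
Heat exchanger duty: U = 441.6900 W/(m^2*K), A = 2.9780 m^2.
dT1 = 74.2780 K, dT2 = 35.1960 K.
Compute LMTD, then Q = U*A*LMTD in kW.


LMTD = 52.3268 K
Q = 441.6900 * 2.9780 * 52.3268 = 68828.2665 W = 68.8283 kW

68.8283 kW


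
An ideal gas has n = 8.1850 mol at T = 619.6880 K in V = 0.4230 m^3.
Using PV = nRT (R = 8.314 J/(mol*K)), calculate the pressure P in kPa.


P = nRT/V = 8.1850 * 8.314 * 619.6880 / 0.4230
= 42169.8242 / 0.4230 = 99692.2557 Pa = 99.6923 kPa

99.6923 kPa


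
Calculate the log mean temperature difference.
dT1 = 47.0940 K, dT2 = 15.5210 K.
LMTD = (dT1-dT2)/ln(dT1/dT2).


dT1/dT2 = 3.0342
ln(dT1/dT2) = 1.1100
LMTD = 31.5730 / 1.1100 = 28.4454 K

28.4454 K


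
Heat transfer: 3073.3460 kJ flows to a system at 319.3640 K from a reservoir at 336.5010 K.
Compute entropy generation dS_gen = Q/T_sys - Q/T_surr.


dS_sys = 3073.3460/319.3640 = 9.6233 kJ/K
dS_surr = -3073.3460/336.5010 = -9.1332 kJ/K
dS_gen = 9.6233 - 9.1332 = 0.4901 kJ/K (irreversible)

dS_gen = 0.4901 kJ/K, irreversible


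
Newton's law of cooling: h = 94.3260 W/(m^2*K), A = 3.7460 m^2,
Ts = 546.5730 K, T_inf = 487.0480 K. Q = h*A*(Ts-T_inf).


dT = 59.5250 K
Q = 94.3260 * 3.7460 * 59.5250 = 21032.8728 W

21032.8728 W


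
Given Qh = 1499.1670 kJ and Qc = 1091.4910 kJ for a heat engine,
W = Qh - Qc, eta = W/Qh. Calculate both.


W = 1499.1670 - 1091.4910 = 407.6760 kJ
eta = 407.6760 / 1499.1670 = 0.2719 = 27.1935%

W = 407.6760 kJ, eta = 27.1935%


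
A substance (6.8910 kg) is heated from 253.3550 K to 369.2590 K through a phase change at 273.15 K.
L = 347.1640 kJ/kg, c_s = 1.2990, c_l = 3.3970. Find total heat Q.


Q1 (sensible, solid) = 6.8910 * 1.2990 * 19.7950 = 177.1931 kJ
Q2 (latent) = 6.8910 * 347.1640 = 2392.3071 kJ
Q3 (sensible, liquid) = 6.8910 * 3.3970 * 96.1090 = 2249.7893 kJ
Q_total = 4819.2896 kJ

4819.2896 kJ


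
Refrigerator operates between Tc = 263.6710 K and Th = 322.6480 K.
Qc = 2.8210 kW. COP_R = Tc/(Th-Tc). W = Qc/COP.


COP = 263.6710 / 58.9770 = 4.4707
W = 2.8210 / 4.4707 = 0.6310 kW

COP = 4.4707, W = 0.6310 kW


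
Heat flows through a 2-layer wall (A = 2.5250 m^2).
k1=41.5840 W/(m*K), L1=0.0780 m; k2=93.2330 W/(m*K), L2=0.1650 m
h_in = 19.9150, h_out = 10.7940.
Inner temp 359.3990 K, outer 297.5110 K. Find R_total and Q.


R_conv_in = 1/(19.9150*2.5250) = 0.0199
R_1 = 0.0780/(41.5840*2.5250) = 0.0007
R_2 = 0.1650/(93.2330*2.5250) = 0.0007
R_conv_out = 1/(10.7940*2.5250) = 0.0367
R_total = 0.0580 K/W
Q = 61.8880 / 0.0580 = 1066.6488 W

R_total = 0.0580 K/W, Q = 1066.6488 W


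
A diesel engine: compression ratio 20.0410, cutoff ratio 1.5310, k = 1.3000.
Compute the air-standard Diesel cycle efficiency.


r^(k-1) = 2.4580
rc^k = 1.7397
eta = 0.5641 = 56.4060%

56.4060%


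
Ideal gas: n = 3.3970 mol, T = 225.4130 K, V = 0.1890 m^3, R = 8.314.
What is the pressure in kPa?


P = nRT/V = 3.3970 * 8.314 * 225.4130 / 0.1890
= 6366.2623 / 0.1890 = 33683.9273 Pa = 33.6839 kPa

33.6839 kPa


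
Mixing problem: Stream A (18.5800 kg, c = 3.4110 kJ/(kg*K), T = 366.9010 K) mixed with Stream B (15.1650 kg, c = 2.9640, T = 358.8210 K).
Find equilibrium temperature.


num = 39381.5239
den = 108.3254
Tf = 363.5482 K

363.5482 K


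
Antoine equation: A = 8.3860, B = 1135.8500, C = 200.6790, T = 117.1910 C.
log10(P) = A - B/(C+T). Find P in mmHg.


C+T = 317.8700
B/(C+T) = 3.5733
log10(P) = 8.3860 - 3.5733 = 4.8127
P = 10^4.8127 = 64965.6614 mmHg

64965.6614 mmHg


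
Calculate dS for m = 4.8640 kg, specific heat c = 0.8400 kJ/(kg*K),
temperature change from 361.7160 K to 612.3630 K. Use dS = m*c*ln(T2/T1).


T2/T1 = 1.6929
ln(T2/T1) = 0.5265
dS = 4.8640 * 0.8400 * 0.5265 = 2.1510 kJ/K

2.1510 kJ/K


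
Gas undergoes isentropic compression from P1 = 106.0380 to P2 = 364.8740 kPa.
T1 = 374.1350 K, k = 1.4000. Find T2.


(k-1)/k = 0.2857
(P2/P1)^exp = 1.4234
T2 = 374.1350 * 1.4234 = 532.5567 K

532.5567 K


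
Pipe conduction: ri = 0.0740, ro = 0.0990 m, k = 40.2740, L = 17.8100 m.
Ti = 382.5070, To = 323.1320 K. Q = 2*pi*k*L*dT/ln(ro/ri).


dT = 59.3750 K
ln(ro/ri) = 0.2911
Q = 2*pi*40.2740*17.8100*59.3750 / 0.2911 = 919385.1284 W

919385.1284 W


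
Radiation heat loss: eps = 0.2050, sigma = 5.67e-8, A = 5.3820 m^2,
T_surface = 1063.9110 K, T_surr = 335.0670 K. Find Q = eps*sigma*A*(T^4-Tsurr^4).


T^4 = 1.2812e+12
Tsurr^4 = 1.2605e+10
Q = 0.2050 * 5.67e-8 * 5.3820 * 1.2686e+12 = 79361.1731 W

79361.1731 W


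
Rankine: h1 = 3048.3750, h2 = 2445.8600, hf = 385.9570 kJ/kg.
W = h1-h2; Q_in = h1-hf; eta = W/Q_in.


W = 602.5150 kJ/kg
Q_in = 2662.4180 kJ/kg
eta = 0.2263 = 22.6304%

eta = 22.6304%


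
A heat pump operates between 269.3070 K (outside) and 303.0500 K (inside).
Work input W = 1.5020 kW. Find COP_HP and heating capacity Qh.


COP = 303.0500 / 33.7430 = 8.9811
Qh = 8.9811 * 1.5020 = 13.4896 kW

COP = 8.9811, Qh = 13.4896 kW


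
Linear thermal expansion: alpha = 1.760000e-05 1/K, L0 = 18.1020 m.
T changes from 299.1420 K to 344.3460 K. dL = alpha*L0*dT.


dT = 45.2040 K
dL = 1.760000e-05 * 18.1020 * 45.2040 = 0.014402 m
L_final = 18.116402 m

dL = 0.014402 m


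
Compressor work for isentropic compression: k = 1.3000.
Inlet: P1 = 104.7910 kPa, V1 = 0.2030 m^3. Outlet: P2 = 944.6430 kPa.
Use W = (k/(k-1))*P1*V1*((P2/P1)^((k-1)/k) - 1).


(k-1)/k = 0.2308
(P2/P1)^exp = 1.6610
W = 4.3333 * 104.7910 * 0.2030 * (1.6610 - 1) = 60.9324 kJ

60.9324 kJ


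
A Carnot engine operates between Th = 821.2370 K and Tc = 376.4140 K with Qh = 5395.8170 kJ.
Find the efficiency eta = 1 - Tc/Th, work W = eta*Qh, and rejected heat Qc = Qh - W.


eta = 1 - 376.4140/821.2370 = 0.5416
W = 0.5416 * 5395.8170 = 2922.6441 kJ
Qc = 5395.8170 - 2922.6441 = 2473.1729 kJ

eta = 54.1650%, W = 2922.6441 kJ, Qc = 2473.1729 kJ


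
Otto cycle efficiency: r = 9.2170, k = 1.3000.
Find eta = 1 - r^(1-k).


r^(k-1) = 1.9470
eta = 1 - 1/1.9470 = 0.4864 = 48.6402%

48.6402%


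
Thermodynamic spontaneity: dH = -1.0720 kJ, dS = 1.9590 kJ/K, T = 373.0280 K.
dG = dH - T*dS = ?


T*dS = 373.0280 * 1.9590 = 730.7619 kJ
dG = -1.0720 - 730.7619 = -731.8339 kJ (spontaneous)

dG = -731.8339 kJ, spontaneous


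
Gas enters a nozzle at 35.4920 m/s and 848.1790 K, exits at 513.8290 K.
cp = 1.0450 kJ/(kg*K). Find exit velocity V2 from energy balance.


dT = 334.3500 K
2*cp*1000*dT = 698791.5000
V1^2 = 1259.6821
V2 = sqrt(700051.1821) = 836.6906 m/s

836.6906 m/s


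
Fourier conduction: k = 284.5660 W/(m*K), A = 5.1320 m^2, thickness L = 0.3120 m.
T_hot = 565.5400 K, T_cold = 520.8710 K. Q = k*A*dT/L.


dT = 44.6690 K
Q = 284.5660 * 5.1320 * 44.6690 / 0.3120 = 209084.2373 W

209084.2373 W


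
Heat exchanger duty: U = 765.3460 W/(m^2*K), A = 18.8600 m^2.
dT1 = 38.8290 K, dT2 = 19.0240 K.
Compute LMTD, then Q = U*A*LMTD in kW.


LMTD = 27.7589 K
Q = 765.3460 * 18.8600 * 27.7589 = 400683.1133 W = 400.6831 kW

400.6831 kW


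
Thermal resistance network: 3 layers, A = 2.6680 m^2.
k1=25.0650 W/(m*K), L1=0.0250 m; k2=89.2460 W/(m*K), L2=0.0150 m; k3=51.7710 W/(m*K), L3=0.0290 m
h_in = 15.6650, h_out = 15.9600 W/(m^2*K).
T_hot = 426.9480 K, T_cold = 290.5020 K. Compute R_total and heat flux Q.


R_conv_in = 1/(15.6650*2.6680) = 0.0239
R_1 = 0.0250/(25.0650*2.6680) = 0.0004
R_2 = 0.0150/(89.2460*2.6680) = 6.2997e-05
R_3 = 0.0290/(51.7710*2.6680) = 0.0002
R_conv_out = 1/(15.9600*2.6680) = 0.0235
R_total = 0.0481 K/W
Q = 136.4460 / 0.0481 = 2839.1917 W

R_total = 0.0481 K/W, Q = 2839.1917 W


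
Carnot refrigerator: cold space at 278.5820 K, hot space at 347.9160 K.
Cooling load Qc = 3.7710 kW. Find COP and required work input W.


COP = 278.5820 / 69.3340 = 4.0180
W = 3.7710 / 4.0180 = 0.9385 kW

COP = 4.0180, W = 0.9385 kW


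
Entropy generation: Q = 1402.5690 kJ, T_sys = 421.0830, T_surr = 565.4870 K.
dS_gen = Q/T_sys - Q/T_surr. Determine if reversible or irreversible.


dS_sys = 1402.5690/421.0830 = 3.3309 kJ/K
dS_surr = -1402.5690/565.4870 = -2.4803 kJ/K
dS_gen = 3.3309 - 2.4803 = 0.8506 kJ/K (irreversible)

dS_gen = 0.8506 kJ/K, irreversible


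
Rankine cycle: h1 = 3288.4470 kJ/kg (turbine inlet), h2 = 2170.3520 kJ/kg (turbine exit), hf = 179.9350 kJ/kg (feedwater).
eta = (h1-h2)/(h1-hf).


W = 1118.0950 kJ/kg
Q_in = 3108.5120 kJ/kg
eta = 0.3597 = 35.9688%

eta = 35.9688%


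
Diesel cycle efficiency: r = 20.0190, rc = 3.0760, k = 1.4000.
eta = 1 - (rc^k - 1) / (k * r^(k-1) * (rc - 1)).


r^(k-1) = 3.3157
rc^k = 4.8215
eta = 0.6034 = 60.3448%

60.3448%


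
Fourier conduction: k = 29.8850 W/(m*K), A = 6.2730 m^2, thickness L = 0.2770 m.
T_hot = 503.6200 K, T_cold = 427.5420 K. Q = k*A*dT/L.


dT = 76.0780 K
Q = 29.8850 * 6.2730 * 76.0780 / 0.2770 = 51488.2185 W

51488.2185 W


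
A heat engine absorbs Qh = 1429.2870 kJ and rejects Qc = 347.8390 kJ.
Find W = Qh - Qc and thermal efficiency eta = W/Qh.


W = 1429.2870 - 347.8390 = 1081.4480 kJ
eta = 1081.4480 / 1429.2870 = 0.7566 = 75.6635%

W = 1081.4480 kJ, eta = 75.6635%


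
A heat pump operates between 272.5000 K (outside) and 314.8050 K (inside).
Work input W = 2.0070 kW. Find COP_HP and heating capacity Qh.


COP = 314.8050 / 42.3050 = 7.4413
Qh = 7.4413 * 2.0070 = 14.9347 kW

COP = 7.4413, Qh = 14.9347 kW


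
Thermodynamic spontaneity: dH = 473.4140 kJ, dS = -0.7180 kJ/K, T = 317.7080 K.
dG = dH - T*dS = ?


T*dS = 317.7080 * -0.7180 = -228.1143 kJ
dG = 473.4140 + 228.1143 = 701.5283 kJ (non-spontaneous)

dG = 701.5283 kJ, non-spontaneous


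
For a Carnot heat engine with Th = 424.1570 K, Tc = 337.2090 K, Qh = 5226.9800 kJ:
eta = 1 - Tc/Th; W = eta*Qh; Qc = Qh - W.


eta = 1 - 337.2090/424.1570 = 0.2050
W = 0.2050 * 5226.9800 = 1071.4793 kJ
Qc = 5226.9800 - 1071.4793 = 4155.5007 kJ

eta = 20.4990%, W = 1071.4793 kJ, Qc = 4155.5007 kJ


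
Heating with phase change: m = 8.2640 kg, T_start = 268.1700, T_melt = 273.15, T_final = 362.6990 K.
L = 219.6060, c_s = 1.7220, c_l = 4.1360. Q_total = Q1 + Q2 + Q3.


Q1 (sensible, solid) = 8.2640 * 1.7220 * 4.9800 = 70.8684 kJ
Q2 (latent) = 8.2640 * 219.6060 = 1814.8240 kJ
Q3 (sensible, liquid) = 8.2640 * 4.1360 * 89.5490 = 3060.7762 kJ
Q_total = 4946.4686 kJ

4946.4686 kJ


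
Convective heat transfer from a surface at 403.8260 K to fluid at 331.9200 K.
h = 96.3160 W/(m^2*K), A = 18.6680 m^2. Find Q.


dT = 71.9060 K
Q = 96.3160 * 18.6680 * 71.9060 = 129288.9358 W

129288.9358 W


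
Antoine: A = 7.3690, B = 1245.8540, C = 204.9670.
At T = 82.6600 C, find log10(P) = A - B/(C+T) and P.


C+T = 287.6270
B/(C+T) = 4.3315
log10(P) = 7.3690 - 4.3315 = 3.0375
P = 10^3.0375 = 1090.2050 mmHg

1090.2050 mmHg


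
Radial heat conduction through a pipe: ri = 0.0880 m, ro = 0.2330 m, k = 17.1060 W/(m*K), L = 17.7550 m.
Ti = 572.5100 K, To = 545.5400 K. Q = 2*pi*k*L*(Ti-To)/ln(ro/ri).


dT = 26.9700 K
ln(ro/ri) = 0.9737
Q = 2*pi*17.1060*17.7550*26.9700 / 0.9737 = 52857.1884 W

52857.1884 W


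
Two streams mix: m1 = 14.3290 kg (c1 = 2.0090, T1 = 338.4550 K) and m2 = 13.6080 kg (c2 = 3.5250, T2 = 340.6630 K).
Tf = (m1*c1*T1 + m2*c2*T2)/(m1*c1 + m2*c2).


num = 26084.0818
den = 76.7552
Tf = 339.8349 K

339.8349 K


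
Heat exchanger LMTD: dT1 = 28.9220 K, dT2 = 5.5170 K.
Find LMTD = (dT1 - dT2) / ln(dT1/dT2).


dT1/dT2 = 5.2423
ln(dT1/dT2) = 1.6568
LMTD = 23.4050 / 1.6568 = 14.1269 K

14.1269 K


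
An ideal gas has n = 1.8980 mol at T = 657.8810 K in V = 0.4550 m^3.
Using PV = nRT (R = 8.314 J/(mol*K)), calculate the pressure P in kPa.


P = nRT/V = 1.8980 * 8.314 * 657.8810 / 0.4550
= 10381.3438 / 0.4550 = 22816.1401 Pa = 22.8161 kPa

22.8161 kPa


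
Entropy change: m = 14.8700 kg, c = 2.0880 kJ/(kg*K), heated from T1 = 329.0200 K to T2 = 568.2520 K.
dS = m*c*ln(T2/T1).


T2/T1 = 1.7271
ln(T2/T1) = 0.5464
dS = 14.8700 * 2.0880 * 0.5464 = 16.9664 kJ/K

16.9664 kJ/K


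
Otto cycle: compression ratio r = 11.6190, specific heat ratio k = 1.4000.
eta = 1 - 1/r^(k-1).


r^(k-1) = 2.6673
eta = 1 - 1/2.6673 = 0.6251 = 62.5085%

62.5085%


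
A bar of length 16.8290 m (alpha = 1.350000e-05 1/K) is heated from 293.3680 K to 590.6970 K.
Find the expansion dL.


dT = 297.3290 K
dL = 1.350000e-05 * 16.8290 * 297.3290 = 0.067551 m
L_final = 16.896551 m

dL = 0.067551 m


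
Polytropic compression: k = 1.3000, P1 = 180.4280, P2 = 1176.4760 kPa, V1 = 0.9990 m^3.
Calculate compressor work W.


(k-1)/k = 0.2308
(P2/P1)^exp = 1.5414
W = 4.3333 * 180.4280 * 0.9990 * (1.5414 - 1) = 422.8596 kJ

422.8596 kJ


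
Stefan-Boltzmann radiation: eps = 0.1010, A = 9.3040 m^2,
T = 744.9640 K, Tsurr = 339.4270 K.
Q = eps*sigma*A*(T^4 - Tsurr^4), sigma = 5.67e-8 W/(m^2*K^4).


T^4 = 3.0799e+11
Tsurr^4 = 1.3274e+10
Q = 0.1010 * 5.67e-8 * 9.3040 * 2.9472e+11 = 15703.0247 W

15703.0247 W


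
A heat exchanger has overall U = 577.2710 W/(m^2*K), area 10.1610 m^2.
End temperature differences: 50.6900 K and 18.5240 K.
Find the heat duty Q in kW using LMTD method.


LMTD = 31.9531 K
Q = 577.2710 * 10.1610 * 31.9531 = 187425.9868 W = 187.4260 kW

187.4260 kW


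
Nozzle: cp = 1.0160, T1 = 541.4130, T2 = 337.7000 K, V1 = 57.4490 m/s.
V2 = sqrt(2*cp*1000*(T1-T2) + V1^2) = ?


dT = 203.7130 K
2*cp*1000*dT = 413944.8160
V1^2 = 3300.3876
V2 = sqrt(417245.2036) = 645.9452 m/s

645.9452 m/s


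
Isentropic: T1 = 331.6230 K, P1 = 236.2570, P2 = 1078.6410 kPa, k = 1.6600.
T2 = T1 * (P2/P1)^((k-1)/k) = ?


(k-1)/k = 0.3976
(P2/P1)^exp = 1.8290
T2 = 331.6230 * 1.8290 = 606.5302 K

606.5302 K


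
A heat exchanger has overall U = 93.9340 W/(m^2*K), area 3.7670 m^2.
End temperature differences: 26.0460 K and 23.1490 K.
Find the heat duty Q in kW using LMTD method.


LMTD = 24.5690 K
Q = 93.9340 * 3.7670 * 24.5690 = 8693.7397 W = 8.6937 kW

8.6937 kW


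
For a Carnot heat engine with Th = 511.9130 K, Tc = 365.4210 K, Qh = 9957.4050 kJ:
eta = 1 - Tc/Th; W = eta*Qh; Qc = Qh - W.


eta = 1 - 365.4210/511.9130 = 0.2862
W = 0.2862 * 9957.4050 = 2849.4689 kJ
Qc = 9957.4050 - 2849.4689 = 7107.9361 kJ

eta = 28.6166%, W = 2849.4689 kJ, Qc = 7107.9361 kJ


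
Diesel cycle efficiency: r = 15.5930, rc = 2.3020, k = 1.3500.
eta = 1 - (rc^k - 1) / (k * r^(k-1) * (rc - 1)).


r^(k-1) = 2.6153
rc^k = 3.0821
eta = 0.5471 = 54.7077%

54.7077%


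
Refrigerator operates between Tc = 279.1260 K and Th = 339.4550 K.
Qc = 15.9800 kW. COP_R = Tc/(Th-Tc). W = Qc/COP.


COP = 279.1260 / 60.3290 = 4.6267
W = 15.9800 / 4.6267 = 3.4538 kW

COP = 4.6267, W = 3.4538 kW


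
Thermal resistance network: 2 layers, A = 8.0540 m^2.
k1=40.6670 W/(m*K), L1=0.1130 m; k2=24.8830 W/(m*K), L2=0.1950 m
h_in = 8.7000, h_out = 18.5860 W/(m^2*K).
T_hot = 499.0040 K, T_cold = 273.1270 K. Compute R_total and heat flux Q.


R_conv_in = 1/(8.7000*8.0540) = 0.0143
R_1 = 0.1130/(40.6670*8.0540) = 0.0003
R_2 = 0.1950/(24.8830*8.0540) = 0.0010
R_conv_out = 1/(18.5860*8.0540) = 0.0067
R_total = 0.0223 K/W
Q = 225.8770 / 0.0223 = 10142.7019 W

R_total = 0.0223 K/W, Q = 10142.7019 W


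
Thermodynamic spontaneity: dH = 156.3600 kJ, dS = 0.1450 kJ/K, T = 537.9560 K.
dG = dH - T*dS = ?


T*dS = 537.9560 * 0.1450 = 78.0036 kJ
dG = 156.3600 - 78.0036 = 78.3564 kJ (non-spontaneous)

dG = 78.3564 kJ, non-spontaneous


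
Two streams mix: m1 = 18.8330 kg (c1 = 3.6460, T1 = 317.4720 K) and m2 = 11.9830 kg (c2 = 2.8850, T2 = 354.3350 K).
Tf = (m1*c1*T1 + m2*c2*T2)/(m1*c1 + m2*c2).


num = 34048.9517
den = 103.2361
Tf = 329.8164 K

329.8164 K


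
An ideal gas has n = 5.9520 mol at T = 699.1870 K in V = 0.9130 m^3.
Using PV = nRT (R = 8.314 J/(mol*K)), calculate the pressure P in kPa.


P = nRT/V = 5.9520 * 8.314 * 699.1870 / 0.9130
= 34599.2184 / 0.9130 = 37896.1866 Pa = 37.8962 kPa

37.8962 kPa


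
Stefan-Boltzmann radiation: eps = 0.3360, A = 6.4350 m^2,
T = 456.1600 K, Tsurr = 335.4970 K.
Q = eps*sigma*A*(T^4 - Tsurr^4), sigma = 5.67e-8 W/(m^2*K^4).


T^4 = 4.3298e+10
Tsurr^4 = 1.2669e+10
Q = 0.3360 * 5.67e-8 * 6.4350 * 3.0629e+10 = 3754.9141 W

3754.9141 W


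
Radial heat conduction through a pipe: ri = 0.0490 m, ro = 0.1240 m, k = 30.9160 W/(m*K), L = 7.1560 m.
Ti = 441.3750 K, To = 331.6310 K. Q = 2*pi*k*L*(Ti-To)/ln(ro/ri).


dT = 109.7440 K
ln(ro/ri) = 0.9285
Q = 2*pi*30.9160*7.1560*109.7440 / 0.9285 = 164304.8917 W

164304.8917 W


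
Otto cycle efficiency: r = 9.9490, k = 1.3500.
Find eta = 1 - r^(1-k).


r^(k-1) = 2.2347
eta = 1 - 1/2.2347 = 0.5525 = 55.2516%

55.2516%


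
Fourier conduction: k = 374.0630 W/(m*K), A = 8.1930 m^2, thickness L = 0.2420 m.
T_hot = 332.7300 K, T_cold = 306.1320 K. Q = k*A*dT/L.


dT = 26.5980 K
Q = 374.0630 * 8.1930 * 26.5980 / 0.2420 = 336838.1886 W

336838.1886 W


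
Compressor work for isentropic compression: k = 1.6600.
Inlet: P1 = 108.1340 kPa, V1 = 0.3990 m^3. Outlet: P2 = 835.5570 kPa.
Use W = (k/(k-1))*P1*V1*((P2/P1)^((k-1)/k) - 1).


(k-1)/k = 0.3976
(P2/P1)^exp = 2.2546
W = 2.5152 * 108.1340 * 0.3990 * (2.2546 - 1) = 136.1438 kJ

136.1438 kJ


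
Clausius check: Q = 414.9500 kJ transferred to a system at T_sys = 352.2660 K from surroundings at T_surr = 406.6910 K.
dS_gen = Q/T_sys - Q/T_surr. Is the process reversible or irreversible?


dS_sys = 414.9500/352.2660 = 1.1779 kJ/K
dS_surr = -414.9500/406.6910 = -1.0203 kJ/K
dS_gen = 1.1779 - 1.0203 = 0.1576 kJ/K (irreversible)

dS_gen = 0.1576 kJ/K, irreversible


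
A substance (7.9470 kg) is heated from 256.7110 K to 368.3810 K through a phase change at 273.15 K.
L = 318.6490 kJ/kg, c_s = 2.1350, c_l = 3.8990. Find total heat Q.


Q1 (sensible, solid) = 7.9470 * 2.1350 * 16.4390 = 278.9180 kJ
Q2 (latent) = 7.9470 * 318.6490 = 2532.3036 kJ
Q3 (sensible, liquid) = 7.9470 * 3.8990 * 95.2310 = 2950.7662 kJ
Q_total = 5761.9877 kJ

5761.9877 kJ


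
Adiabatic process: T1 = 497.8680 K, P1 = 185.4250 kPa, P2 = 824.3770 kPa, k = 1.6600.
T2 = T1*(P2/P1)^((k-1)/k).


(k-1)/k = 0.3976
(P2/P1)^exp = 1.8098
T2 = 497.8680 * 1.8098 = 901.0231 K

901.0231 K


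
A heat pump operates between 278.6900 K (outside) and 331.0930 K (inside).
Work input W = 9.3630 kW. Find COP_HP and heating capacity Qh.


COP = 331.0930 / 52.4030 = 6.3182
Qh = 6.3182 * 9.3630 = 59.1574 kW

COP = 6.3182, Qh = 59.1574 kW


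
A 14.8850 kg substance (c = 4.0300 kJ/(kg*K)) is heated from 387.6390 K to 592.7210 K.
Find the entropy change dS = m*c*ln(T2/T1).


T2/T1 = 1.5291
ln(T2/T1) = 0.4246
dS = 14.8850 * 4.0300 * 0.4246 = 25.4732 kJ/K

25.4732 kJ/K


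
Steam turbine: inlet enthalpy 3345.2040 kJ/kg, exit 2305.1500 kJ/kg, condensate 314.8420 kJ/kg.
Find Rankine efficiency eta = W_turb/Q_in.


W = 1040.0540 kJ/kg
Q_in = 3030.3620 kJ/kg
eta = 0.3432 = 34.3211%

eta = 34.3211%


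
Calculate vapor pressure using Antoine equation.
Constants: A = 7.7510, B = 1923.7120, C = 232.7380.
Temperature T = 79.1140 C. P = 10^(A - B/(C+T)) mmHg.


C+T = 311.8520
B/(C+T) = 6.1687
log10(P) = 7.7510 - 6.1687 = 1.5823
P = 10^1.5823 = 38.2235 mmHg

38.2235 mmHg


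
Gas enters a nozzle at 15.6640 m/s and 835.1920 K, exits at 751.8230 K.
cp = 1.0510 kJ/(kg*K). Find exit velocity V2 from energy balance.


dT = 83.3690 K
2*cp*1000*dT = 175241.6380
V1^2 = 245.3609
V2 = sqrt(175486.9989) = 418.9117 m/s

418.9117 m/s


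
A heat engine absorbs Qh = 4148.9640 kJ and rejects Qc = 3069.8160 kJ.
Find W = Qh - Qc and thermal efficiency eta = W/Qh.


W = 4148.9640 - 3069.8160 = 1079.1480 kJ
eta = 1079.1480 / 4148.9640 = 0.2601 = 26.0101%

W = 1079.1480 kJ, eta = 26.0101%


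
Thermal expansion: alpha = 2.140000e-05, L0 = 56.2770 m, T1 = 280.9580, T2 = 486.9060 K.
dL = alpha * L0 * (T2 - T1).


dT = 205.9480 K
dL = 2.140000e-05 * 56.2770 * 205.9480 = 0.248029 m
L_final = 56.525029 m

dL = 0.248029 m


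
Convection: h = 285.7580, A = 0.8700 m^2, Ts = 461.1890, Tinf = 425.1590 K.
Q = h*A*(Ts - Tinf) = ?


dT = 36.0300 K
Q = 285.7580 * 0.8700 * 36.0300 = 8957.3988 W

8957.3988 W


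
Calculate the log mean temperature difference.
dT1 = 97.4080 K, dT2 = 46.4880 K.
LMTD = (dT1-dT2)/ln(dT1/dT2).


dT1/dT2 = 2.0953
ln(dT1/dT2) = 0.7397
LMTD = 50.9200 / 0.7397 = 68.8374 K

68.8374 K


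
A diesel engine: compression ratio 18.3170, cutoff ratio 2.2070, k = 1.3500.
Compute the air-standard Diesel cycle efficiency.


r^(k-1) = 2.7669
rc^k = 2.9116
eta = 0.5760 = 57.6007%

57.6007%


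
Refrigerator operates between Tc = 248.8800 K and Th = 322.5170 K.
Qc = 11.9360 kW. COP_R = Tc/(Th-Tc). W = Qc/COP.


COP = 248.8800 / 73.6370 = 3.3798
W = 11.9360 / 3.3798 = 3.5315 kW

COP = 3.3798, W = 3.5315 kW


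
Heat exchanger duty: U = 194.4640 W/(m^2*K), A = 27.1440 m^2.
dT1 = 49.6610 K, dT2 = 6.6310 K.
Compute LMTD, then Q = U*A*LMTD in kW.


LMTD = 21.3711 K
Q = 194.4640 * 27.1440 * 21.3711 = 112808.1494 W = 112.8081 kW

112.8081 kW


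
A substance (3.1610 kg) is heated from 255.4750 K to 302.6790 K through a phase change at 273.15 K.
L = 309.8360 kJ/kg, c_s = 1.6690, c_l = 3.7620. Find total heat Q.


Q1 (sensible, solid) = 3.1610 * 1.6690 * 17.6750 = 93.2482 kJ
Q2 (latent) = 3.1610 * 309.8360 = 979.3916 kJ
Q3 (sensible, liquid) = 3.1610 * 3.7620 * 29.5290 = 351.1495 kJ
Q_total = 1423.7892 kJ

1423.7892 kJ


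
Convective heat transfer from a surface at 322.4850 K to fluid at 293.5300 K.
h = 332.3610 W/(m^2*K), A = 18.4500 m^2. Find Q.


dT = 28.9550 K
Q = 332.3610 * 18.4500 * 28.9550 = 177553.8103 W

177553.8103 W


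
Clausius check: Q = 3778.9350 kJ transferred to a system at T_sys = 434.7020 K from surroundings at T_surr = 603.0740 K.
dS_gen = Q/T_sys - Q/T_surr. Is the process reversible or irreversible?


dS_sys = 3778.9350/434.7020 = 8.6932 kJ/K
dS_surr = -3778.9350/603.0740 = -6.2661 kJ/K
dS_gen = 8.6932 - 6.2661 = 2.4270 kJ/K (irreversible)

dS_gen = 2.4270 kJ/K, irreversible


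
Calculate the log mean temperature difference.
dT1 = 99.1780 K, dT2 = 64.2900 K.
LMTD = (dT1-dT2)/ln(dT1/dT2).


dT1/dT2 = 1.5427
ln(dT1/dT2) = 0.4335
LMTD = 34.8880 / 0.4335 = 80.4776 K

80.4776 K


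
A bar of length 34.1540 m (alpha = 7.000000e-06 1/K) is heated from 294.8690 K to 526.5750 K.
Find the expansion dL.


dT = 231.7060 K
dL = 7.000000e-06 * 34.1540 * 231.7060 = 0.055396 m
L_final = 34.209396 m

dL = 0.055396 m


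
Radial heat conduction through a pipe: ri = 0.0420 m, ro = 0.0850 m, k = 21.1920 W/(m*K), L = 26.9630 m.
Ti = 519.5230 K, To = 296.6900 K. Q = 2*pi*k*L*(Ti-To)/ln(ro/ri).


dT = 222.8330 K
ln(ro/ri) = 0.7050
Q = 2*pi*21.1920*26.9630*222.8330 / 0.7050 = 1134806.2708 W

1134806.2708 W


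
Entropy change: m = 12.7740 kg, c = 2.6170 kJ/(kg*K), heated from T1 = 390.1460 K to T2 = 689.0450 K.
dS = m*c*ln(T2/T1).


T2/T1 = 1.7661
ln(T2/T1) = 0.5688
dS = 12.7740 * 2.6170 * 0.5688 = 19.0142 kJ/K

19.0142 kJ/K


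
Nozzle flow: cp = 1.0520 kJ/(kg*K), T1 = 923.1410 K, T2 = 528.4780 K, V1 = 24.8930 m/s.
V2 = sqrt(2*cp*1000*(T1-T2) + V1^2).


dT = 394.6630 K
2*cp*1000*dT = 830370.9520
V1^2 = 619.6614
V2 = sqrt(830990.6134) = 911.5869 m/s

911.5869 m/s


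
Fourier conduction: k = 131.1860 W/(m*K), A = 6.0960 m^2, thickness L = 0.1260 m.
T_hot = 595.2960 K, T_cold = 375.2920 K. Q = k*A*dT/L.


dT = 220.0040 K
Q = 131.1860 * 6.0960 * 220.0040 / 0.1260 = 1396344.1838 W

1396344.1838 W


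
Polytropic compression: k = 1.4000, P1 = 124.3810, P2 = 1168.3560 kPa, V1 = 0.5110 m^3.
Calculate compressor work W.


(k-1)/k = 0.2857
(P2/P1)^exp = 1.8965
W = 3.5000 * 124.3810 * 0.5110 * (1.8965 - 1) = 199.4274 kJ

199.4274 kJ


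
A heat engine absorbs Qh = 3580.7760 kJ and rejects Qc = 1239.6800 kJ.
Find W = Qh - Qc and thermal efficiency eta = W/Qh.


W = 3580.7760 - 1239.6800 = 2341.0960 kJ
eta = 2341.0960 / 3580.7760 = 0.6538 = 65.3796%

W = 2341.0960 kJ, eta = 65.3796%


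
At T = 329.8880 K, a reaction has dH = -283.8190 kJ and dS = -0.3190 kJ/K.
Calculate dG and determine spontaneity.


T*dS = 329.8880 * -0.3190 = -105.2343 kJ
dG = -283.8190 + 105.2343 = -178.5847 kJ (spontaneous)

dG = -178.5847 kJ, spontaneous


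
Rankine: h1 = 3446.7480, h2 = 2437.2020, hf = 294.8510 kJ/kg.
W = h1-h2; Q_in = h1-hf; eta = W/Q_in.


W = 1009.5460 kJ/kg
Q_in = 3151.8970 kJ/kg
eta = 0.3203 = 32.0298%

eta = 32.0298%


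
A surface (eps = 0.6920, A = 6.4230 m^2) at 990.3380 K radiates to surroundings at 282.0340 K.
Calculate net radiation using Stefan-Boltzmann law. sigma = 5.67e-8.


T^4 = 9.6191e+11
Tsurr^4 = 6.3271e+09
Q = 0.6920 * 5.67e-8 * 6.4230 * 9.5558e+11 = 240821.2284 W

240821.2284 W


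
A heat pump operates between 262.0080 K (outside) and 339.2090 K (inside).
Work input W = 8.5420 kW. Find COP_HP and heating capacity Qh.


COP = 339.2090 / 77.2010 = 4.3938
Qh = 4.3938 * 8.5420 = 37.5322 kW

COP = 4.3938, Qh = 37.5322 kW


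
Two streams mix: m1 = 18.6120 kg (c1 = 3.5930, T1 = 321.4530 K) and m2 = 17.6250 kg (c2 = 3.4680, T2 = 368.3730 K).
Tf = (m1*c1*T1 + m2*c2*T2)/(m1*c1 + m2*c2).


num = 44012.7465
den = 127.9964
Tf = 343.8592 K

343.8592 K


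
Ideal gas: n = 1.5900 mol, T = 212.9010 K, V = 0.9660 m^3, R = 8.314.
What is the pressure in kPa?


P = nRT/V = 1.5900 * 8.314 * 212.9010 / 0.9660
= 2814.3937 / 0.9660 = 2913.4510 Pa = 2.9135 kPa

2.9135 kPa


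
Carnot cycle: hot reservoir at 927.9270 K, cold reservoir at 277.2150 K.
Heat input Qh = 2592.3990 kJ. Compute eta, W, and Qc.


eta = 1 - 277.2150/927.9270 = 0.7013
W = 0.7013 * 2592.3990 = 1817.9287 kJ
Qc = 2592.3990 - 1817.9287 = 774.4703 kJ

eta = 70.1253%, W = 1817.9287 kJ, Qc = 774.4703 kJ


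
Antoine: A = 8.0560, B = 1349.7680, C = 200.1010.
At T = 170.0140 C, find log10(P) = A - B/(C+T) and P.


C+T = 370.1150
B/(C+T) = 3.6469
log10(P) = 8.0560 - 3.6469 = 4.4091
P = 10^4.4091 = 25651.4471 mmHg

25651.4471 mmHg


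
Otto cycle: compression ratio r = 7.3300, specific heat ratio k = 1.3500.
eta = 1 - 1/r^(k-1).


r^(k-1) = 2.0081
eta = 1 - 1/2.0081 = 0.5020 = 50.2018%

50.2018%


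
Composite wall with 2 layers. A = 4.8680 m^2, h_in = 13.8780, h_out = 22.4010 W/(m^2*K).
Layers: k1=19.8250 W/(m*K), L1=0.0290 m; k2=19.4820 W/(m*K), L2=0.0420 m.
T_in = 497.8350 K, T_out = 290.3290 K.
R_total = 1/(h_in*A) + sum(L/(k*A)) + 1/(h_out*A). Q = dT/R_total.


R_conv_in = 1/(13.8780*4.8680) = 0.0148
R_1 = 0.0290/(19.8250*4.8680) = 0.0003
R_2 = 0.0420/(19.4820*4.8680) = 0.0004
R_conv_out = 1/(22.4010*4.8680) = 0.0092
R_total = 0.0247 K/W
Q = 207.5060 / 0.0247 = 8395.7186 W

R_total = 0.0247 K/W, Q = 8395.7186 W


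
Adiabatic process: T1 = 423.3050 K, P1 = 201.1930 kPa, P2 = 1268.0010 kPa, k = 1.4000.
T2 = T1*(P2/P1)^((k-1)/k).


(k-1)/k = 0.2857
(P2/P1)^exp = 1.6921
T2 = 423.3050 * 1.6921 = 716.2818 K

716.2818 K


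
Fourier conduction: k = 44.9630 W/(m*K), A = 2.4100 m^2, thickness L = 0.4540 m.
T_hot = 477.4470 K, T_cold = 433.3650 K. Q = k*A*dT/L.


dT = 44.0820 K
Q = 44.9630 * 2.4100 * 44.0820 / 0.4540 = 10521.5024 W

10521.5024 W


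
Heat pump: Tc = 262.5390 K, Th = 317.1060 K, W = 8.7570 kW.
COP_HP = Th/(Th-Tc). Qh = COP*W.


COP = 317.1060 / 54.5670 = 5.8113
Qh = 5.8113 * 8.7570 = 50.8897 kW

COP = 5.8113, Qh = 50.8897 kW


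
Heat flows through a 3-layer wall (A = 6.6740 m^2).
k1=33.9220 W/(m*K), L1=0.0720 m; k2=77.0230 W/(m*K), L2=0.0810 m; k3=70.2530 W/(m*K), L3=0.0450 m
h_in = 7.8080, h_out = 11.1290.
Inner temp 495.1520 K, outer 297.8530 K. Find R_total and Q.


R_conv_in = 1/(7.8080*6.6740) = 0.0192
R_1 = 0.0720/(33.9220*6.6740) = 0.0003
R_2 = 0.0810/(77.0230*6.6740) = 0.0002
R_3 = 0.0450/(70.2530*6.6740) = 9.5976e-05
R_conv_out = 1/(11.1290*6.6740) = 0.0135
R_total = 0.0332 K/W
Q = 197.2990 / 0.0332 = 5938.2655 W

R_total = 0.0332 K/W, Q = 5938.2655 W


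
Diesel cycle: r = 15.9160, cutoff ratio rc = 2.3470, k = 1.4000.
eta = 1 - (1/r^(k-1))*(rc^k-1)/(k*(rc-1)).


r^(k-1) = 3.0251
rc^k = 3.3016
eta = 0.5965 = 59.6548%

59.6548%


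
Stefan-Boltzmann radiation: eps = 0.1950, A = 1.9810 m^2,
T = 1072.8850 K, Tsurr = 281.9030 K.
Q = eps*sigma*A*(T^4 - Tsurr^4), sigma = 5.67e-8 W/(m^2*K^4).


T^4 = 1.3250e+12
Tsurr^4 = 6.3154e+09
Q = 0.1950 * 5.67e-8 * 1.9810 * 1.3187e+12 = 28882.8397 W

28882.8397 W


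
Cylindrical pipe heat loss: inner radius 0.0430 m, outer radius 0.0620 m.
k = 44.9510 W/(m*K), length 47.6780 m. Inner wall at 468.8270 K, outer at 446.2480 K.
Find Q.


dT = 22.5790 K
ln(ro/ri) = 0.3659
Q = 2*pi*44.9510*47.6780*22.5790 / 0.3659 = 830881.0925 W

830881.0925 W


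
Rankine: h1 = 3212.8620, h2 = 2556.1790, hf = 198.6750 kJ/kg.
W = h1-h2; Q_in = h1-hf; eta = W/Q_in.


W = 656.6830 kJ/kg
Q_in = 3014.1870 kJ/kg
eta = 0.2179 = 21.7864%

eta = 21.7864%


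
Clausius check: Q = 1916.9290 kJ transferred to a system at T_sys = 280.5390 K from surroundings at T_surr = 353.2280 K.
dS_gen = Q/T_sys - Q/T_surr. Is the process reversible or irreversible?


dS_sys = 1916.9290/280.5390 = 6.8330 kJ/K
dS_surr = -1916.9290/353.2280 = -5.4269 kJ/K
dS_gen = 6.8330 - 5.4269 = 1.4061 kJ/K (irreversible)

dS_gen = 1.4061 kJ/K, irreversible


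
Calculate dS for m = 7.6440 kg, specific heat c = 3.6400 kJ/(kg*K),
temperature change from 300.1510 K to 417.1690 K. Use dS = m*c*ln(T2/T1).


T2/T1 = 1.3899
ln(T2/T1) = 0.3292
dS = 7.6440 * 3.6400 * 0.3292 = 9.1599 kJ/K

9.1599 kJ/K


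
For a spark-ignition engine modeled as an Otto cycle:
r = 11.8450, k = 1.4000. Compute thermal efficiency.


r^(k-1) = 2.6879
eta = 1 - 1/2.6879 = 0.6280 = 62.7963%

62.7963%


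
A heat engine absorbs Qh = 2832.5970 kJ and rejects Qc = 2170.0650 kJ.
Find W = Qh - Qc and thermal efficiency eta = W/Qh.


W = 2832.5970 - 2170.0650 = 662.5320 kJ
eta = 662.5320 / 2832.5970 = 0.2339 = 23.3896%

W = 662.5320 kJ, eta = 23.3896%


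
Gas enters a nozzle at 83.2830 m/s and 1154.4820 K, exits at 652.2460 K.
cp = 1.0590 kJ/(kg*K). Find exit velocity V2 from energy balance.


dT = 502.2360 K
2*cp*1000*dT = 1063735.8480
V1^2 = 6936.0581
V2 = sqrt(1070671.9061) = 1034.7328 m/s

1034.7328 m/s


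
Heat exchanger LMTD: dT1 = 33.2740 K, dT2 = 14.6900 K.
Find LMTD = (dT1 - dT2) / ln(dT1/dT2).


dT1/dT2 = 2.2651
ln(dT1/dT2) = 0.8176
LMTD = 18.5840 / 0.8176 = 22.7297 K

22.7297 K


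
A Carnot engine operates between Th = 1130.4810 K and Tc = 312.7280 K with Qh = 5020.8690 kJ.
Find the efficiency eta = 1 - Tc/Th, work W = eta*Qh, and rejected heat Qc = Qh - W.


eta = 1 - 312.7280/1130.4810 = 0.7234
W = 0.7234 * 5020.8690 = 3631.9325 kJ
Qc = 5020.8690 - 3631.9325 = 1388.9365 kJ

eta = 72.3367%, W = 3631.9325 kJ, Qc = 1388.9365 kJ


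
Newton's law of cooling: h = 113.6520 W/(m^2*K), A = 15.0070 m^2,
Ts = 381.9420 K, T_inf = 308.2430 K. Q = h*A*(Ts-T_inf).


dT = 73.6990 K
Q = 113.6520 * 15.0070 * 73.6990 = 125699.2135 W

125699.2135 W


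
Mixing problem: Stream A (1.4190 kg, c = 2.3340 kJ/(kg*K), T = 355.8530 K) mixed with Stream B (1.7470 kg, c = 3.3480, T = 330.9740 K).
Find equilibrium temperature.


num = 3114.4183
den = 9.1609
Tf = 339.9685 K

339.9685 K


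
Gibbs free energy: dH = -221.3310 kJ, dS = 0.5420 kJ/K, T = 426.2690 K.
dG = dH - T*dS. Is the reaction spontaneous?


T*dS = 426.2690 * 0.5420 = 231.0378 kJ
dG = -221.3310 - 231.0378 = -452.3688 kJ (spontaneous)

dG = -452.3688 kJ, spontaneous


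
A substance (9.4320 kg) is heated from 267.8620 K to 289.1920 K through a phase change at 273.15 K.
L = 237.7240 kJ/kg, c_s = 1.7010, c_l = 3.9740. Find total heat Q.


Q1 (sensible, solid) = 9.4320 * 1.7010 * 5.2880 = 84.8398 kJ
Q2 (latent) = 9.4320 * 237.7240 = 2242.2128 kJ
Q3 (sensible, liquid) = 9.4320 * 3.9740 * 16.0420 = 601.2986 kJ
Q_total = 2928.3511 kJ

2928.3511 kJ


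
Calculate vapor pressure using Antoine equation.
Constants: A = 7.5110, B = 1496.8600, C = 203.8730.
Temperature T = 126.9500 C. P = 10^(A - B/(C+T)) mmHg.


C+T = 330.8230
B/(C+T) = 4.5247
log10(P) = 7.5110 - 4.5247 = 2.9863
P = 10^2.9863 = 969.0470 mmHg

969.0470 mmHg


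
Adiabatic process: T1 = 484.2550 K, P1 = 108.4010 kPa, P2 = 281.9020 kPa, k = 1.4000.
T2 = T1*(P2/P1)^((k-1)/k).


(k-1)/k = 0.2857
(P2/P1)^exp = 1.3140
T2 = 484.2550 * 1.3140 = 636.3032 K

636.3032 K


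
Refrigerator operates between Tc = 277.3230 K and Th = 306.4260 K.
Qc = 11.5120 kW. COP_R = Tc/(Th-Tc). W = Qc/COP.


COP = 277.3230 / 29.1030 = 9.5290
W = 11.5120 / 9.5290 = 1.2081 kW

COP = 9.5290, W = 1.2081 kW


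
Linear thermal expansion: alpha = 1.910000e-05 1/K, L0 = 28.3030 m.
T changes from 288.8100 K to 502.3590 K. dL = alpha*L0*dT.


dT = 213.5490 K
dL = 1.910000e-05 * 28.3030 * 213.5490 = 0.115442 m
L_final = 28.418442 m

dL = 0.115442 m


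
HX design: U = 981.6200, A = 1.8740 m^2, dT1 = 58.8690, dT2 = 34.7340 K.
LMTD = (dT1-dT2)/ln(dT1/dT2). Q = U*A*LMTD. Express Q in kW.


LMTD = 45.7453 K
Q = 981.6200 * 1.8740 * 45.7453 = 84150.9690 W = 84.1510 kW

84.1510 kW


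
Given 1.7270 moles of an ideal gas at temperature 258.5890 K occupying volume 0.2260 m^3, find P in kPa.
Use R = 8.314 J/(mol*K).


P = nRT/V = 1.7270 * 8.314 * 258.5890 / 0.2260
= 3712.8927 / 0.2260 = 16428.7290 Pa = 16.4287 kPa

16.4287 kPa


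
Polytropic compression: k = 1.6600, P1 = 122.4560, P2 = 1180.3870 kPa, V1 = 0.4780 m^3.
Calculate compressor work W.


(k-1)/k = 0.3976
(P2/P1)^exp = 2.4618
W = 2.5152 * 122.4560 * 0.4780 * (2.4618 - 1) = 215.2036 kJ

215.2036 kJ
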